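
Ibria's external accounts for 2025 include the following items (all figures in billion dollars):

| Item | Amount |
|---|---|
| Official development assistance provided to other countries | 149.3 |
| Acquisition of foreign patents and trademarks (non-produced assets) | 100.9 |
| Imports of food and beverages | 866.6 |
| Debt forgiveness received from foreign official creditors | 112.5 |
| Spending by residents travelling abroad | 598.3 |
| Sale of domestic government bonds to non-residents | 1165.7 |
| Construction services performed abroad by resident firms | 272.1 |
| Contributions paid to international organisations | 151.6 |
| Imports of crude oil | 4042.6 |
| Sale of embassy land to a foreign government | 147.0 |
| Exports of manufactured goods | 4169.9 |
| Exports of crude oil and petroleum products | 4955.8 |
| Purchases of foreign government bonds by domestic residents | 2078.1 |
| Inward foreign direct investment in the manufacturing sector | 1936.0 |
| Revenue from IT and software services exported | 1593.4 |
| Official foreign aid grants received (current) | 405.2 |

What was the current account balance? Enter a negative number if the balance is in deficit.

Goods: -866.6 + 4955.8 - 4042.6 + 4169.9 = 4216.5
Services: 1593.4 - 598.3 + 272.1 = 1267.2
Secondary income: -149.3 + 405.2 - 151.6 = 104.3
Current account = 4216.5 + 1267.2 + 104.3 = 5588.0
(Excluded from the current account — capital account: acquisition of foreign patents and trademarks (non-produced assets) 100.9, debt forgiveness received from foreign official creditors 112.5, sale of embassy land to a foreign government 147.0; financial account: sale of domestic government bonds to non-residents 1165.7, purchases of foreign government bonds by domestic residents 2078.1, inward foreign direct investment in the manufacturing sector 1936.0.)

5588.0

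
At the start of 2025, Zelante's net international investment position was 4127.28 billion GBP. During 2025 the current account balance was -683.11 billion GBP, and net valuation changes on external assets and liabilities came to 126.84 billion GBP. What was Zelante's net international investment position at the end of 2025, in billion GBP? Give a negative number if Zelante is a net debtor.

Change in NIIP = current account + net valuation change = -683.11 + 126.84 = -556.27
End-of-year NIIP = 4127.28 + (-556.27) = 3571.01

3571.01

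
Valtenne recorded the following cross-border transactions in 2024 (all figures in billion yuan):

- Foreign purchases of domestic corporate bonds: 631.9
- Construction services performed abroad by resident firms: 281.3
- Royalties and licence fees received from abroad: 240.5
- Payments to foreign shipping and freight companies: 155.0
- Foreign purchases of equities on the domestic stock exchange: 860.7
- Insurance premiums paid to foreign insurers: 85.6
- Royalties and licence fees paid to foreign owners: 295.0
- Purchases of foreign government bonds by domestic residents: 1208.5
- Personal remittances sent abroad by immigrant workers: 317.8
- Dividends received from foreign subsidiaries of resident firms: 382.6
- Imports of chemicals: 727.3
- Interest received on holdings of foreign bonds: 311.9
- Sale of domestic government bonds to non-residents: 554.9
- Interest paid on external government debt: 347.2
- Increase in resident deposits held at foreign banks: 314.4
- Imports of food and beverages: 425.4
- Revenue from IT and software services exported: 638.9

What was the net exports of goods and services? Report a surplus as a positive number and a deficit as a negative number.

-527.6

Goods: -727.3 - 425.4 = -1152.7
Services: 281.3 - 295.0 + 240.5 - 85.6 - 155.0 + 638.9 = 625.1
Trade balance = -1152.7 + 625.1 = -527.6
(Excluded from the trade balance — financial account: foreign purchases of domestic corporate bonds 631.9, foreign purchases of equities on the domestic stock exchange 860.7, purchases of foreign government bonds by domestic residents 1208.5, sale of domestic government bonds to non-residents 554.9, increase in resident deposits held at foreign banks 314.4; secondary income: personal remittances sent abroad by immigrant workers 317.8; primary income: dividends received from foreign subsidiaries of resident firms 382.6, interest received on holdings of foreign bonds 311.9, interest paid on external government debt 347.2.)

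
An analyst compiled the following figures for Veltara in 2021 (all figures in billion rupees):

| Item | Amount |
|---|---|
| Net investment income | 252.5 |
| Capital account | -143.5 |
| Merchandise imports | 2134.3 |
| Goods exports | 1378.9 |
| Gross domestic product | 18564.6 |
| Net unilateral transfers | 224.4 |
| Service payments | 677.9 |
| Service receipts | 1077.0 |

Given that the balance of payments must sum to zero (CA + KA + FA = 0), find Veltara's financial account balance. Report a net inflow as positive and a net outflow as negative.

Goods balance = 1378.9 - 2134.3 = -755.4
Services balance = 1077.0 - 677.9 = 399.1
Trade balance (goods + services) = -755.4 + 399.1 = -356.3
Net primary income = 252.5
Net secondary income = 224.4
Current account = -356.3 + 252.5 + 224.4 = 120.6
Financial account = -(120.6 + (-143.5)) = 22.9

22.9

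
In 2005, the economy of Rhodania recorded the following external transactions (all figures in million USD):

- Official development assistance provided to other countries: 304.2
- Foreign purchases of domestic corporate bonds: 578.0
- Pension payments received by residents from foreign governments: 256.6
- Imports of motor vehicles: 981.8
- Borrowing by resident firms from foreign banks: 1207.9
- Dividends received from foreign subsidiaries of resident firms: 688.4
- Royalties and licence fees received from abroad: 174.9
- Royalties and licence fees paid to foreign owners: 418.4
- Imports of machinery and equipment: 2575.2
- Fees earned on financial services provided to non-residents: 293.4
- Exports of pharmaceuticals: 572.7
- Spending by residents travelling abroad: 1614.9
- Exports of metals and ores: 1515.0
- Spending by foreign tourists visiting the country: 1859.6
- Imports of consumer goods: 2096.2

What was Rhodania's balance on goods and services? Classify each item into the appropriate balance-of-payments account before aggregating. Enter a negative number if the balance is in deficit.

-3270.9

Goods: -981.8 + 572.7 - 2575.2 + 1515.0 - 2096.2 = -3565.5
Services: 1859.6 - 1614.9 + 293.4 + 174.9 - 418.4 = 294.6
Trade balance = -3565.5 + 294.6 = -3270.9
(Excluded from the trade balance — secondary income: official development assistance provided to other countries 304.2, pension payments received by residents from foreign governments 256.6; financial account: foreign purchases of domestic corporate bonds 578.0, borrowing by resident firms from foreign banks 1207.9; primary income: dividends received from foreign subsidiaries of resident firms 688.4.)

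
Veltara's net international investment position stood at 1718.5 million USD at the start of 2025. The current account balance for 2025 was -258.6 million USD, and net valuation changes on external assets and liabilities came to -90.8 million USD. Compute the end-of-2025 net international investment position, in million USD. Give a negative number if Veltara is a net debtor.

Change in NIIP = current account + net valuation change = -258.6 + (-90.8) = -349.4
End-of-year NIIP = 1718.5 + (-349.4) = 1369.1

1369.1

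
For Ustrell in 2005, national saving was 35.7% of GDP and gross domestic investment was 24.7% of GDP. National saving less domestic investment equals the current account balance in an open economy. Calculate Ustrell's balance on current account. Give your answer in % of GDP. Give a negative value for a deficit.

S - I = CA (net lending to the rest of the world).
CA = S - I = 35.7 - 24.7 = 11.0

11.0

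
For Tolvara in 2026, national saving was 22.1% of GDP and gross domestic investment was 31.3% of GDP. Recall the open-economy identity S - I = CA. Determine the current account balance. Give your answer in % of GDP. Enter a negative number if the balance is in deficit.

-9.2

S - I = CA (net lending to the rest of the world).
CA = S - I = 22.1 - 31.3 = -9.2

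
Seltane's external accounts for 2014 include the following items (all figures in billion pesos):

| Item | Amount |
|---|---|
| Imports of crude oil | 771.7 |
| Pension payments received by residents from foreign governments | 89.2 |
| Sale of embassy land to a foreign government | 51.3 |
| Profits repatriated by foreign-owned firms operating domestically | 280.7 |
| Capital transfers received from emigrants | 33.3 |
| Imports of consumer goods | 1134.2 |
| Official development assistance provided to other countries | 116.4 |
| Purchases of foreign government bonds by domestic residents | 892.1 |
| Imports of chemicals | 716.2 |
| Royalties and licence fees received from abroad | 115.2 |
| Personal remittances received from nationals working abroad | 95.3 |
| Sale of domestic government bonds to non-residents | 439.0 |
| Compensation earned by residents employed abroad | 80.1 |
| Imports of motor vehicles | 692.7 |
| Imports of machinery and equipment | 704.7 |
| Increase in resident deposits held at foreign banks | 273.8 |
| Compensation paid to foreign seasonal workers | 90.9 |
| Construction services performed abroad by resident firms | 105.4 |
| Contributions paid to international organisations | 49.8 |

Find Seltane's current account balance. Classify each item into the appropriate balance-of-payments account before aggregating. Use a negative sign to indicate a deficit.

-4072.1

Goods: -692.7 - 704.7 - 771.7 - 1134.2 - 716.2 = -4019.5
Services: 105.4 + 115.2 = 220.6
Primary income: -90.9 - 280.7 + 80.1 = -291.5
Secondary income: 95.3 - 49.8 - 116.4 + 89.2 = 18.3
Current account = (-4019.5) + 220.6 + (-291.5) + 18.3 = -4072.1
(Excluded from the current account — capital account: sale of embassy land to a foreign government 51.3, capital transfers received from emigrants 33.3; financial account: purchases of foreign government bonds by domestic residents 892.1, sale of domestic government bonds to non-residents 439.0, increase in resident deposits held at foreign banks 273.8.)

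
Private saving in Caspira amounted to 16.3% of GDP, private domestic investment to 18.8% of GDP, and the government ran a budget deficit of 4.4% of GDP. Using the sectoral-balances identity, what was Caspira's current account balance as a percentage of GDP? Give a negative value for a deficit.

By the sectoral-balances identity, CA = (S_private - I) + (T - G).
Private balance = 16.3 - 18.8 = -2.5
Government balance (T - G) = -4.4
CA = -2.5 + (-4.4) = -6.9

-6.9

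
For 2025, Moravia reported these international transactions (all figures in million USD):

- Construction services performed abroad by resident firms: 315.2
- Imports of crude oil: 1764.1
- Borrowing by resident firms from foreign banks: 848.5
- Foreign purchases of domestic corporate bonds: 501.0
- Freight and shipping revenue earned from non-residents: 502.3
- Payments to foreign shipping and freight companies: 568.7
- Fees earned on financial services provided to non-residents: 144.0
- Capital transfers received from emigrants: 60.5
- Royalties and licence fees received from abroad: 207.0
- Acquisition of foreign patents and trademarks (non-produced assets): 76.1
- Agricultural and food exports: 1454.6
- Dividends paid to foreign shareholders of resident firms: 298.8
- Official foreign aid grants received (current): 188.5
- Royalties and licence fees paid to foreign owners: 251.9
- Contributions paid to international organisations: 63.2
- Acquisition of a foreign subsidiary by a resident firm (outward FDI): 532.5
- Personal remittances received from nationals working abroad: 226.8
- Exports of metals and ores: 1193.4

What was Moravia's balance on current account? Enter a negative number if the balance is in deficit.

Goods: 1454.6 - 1764.1 + 1193.4 = 883.9
Services: 144.0 + 502.3 + 315.2 - 251.9 - 568.7 + 207.0 = 347.9
Primary income: -298.8
Secondary income: -63.2 + 188.5 + 226.8 = 352.1
Current account = 883.9 + 347.9 + (-298.8) + 352.1 = 1285.1
(Excluded from the current account — financial account: borrowing by resident firms from foreign banks 848.5, foreign purchases of domestic corporate bonds 501.0, acquisition of a foreign subsidiary by a resident firm (outward FDI) 532.5; capital account: capital transfers received from emigrants 60.5, acquisition of foreign patents and trademarks (non-produced assets) 76.1.)

1285.1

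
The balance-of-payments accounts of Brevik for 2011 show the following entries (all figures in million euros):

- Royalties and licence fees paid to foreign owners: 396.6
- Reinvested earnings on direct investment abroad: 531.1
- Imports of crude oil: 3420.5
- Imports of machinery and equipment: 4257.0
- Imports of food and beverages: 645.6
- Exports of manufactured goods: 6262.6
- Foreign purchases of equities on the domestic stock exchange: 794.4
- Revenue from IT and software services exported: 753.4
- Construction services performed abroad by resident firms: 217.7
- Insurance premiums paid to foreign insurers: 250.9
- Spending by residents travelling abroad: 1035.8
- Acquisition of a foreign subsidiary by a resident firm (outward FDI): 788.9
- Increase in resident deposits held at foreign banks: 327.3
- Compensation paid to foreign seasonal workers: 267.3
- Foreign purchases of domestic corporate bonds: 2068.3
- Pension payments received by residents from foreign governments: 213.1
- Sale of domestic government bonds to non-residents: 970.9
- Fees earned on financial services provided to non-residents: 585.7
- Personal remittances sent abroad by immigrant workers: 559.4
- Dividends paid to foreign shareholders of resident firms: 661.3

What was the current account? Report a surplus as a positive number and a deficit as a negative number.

-2930.8

Goods: -4257.0 - 645.6 - 3420.5 + 6262.6 = -2060.5
Services: 753.4 - 250.9 + 217.7 - 396.6 - 1035.8 + 585.7 = -126.5
Primary income: -661.3 - 267.3 + 531.1 = -397.5
Secondary income: 213.1 - 559.4 = -346.3
Current account = (-2060.5) + (-126.5) + (-397.5) + (-346.3) = -2930.8
(Excluded from the current account — financial account: foreign purchases of equities on the domestic stock exchange 794.4, acquisition of a foreign subsidiary by a resident firm (outward FDI) 788.9, increase in resident deposits held at foreign banks 327.3, foreign purchases of domestic corporate bonds 2068.3, sale of domestic government bonds to non-residents 970.9.)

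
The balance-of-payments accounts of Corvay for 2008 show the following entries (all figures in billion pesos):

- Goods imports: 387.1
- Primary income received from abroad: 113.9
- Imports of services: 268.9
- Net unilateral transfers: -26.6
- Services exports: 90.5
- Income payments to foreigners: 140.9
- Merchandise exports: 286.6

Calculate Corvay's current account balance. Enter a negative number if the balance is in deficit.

Goods balance = 286.6 - 387.1 = -100.5
Services balance = 90.5 - 268.9 = -178.4
Trade balance (goods + services) = -100.5 + (-178.4) = -278.9
Net primary income = 113.9 - 140.9 = -27.0
Net secondary income = -26.6
Current account = -278.9 + (-27.0) + (-26.6) = -332.5

-332.5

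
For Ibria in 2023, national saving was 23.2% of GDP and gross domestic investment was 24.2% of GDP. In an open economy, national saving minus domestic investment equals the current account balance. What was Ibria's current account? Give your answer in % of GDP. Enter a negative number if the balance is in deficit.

S - I = CA (net lending to the rest of the world).
CA = S - I = 23.2 - 24.2 = -1.0

-1.0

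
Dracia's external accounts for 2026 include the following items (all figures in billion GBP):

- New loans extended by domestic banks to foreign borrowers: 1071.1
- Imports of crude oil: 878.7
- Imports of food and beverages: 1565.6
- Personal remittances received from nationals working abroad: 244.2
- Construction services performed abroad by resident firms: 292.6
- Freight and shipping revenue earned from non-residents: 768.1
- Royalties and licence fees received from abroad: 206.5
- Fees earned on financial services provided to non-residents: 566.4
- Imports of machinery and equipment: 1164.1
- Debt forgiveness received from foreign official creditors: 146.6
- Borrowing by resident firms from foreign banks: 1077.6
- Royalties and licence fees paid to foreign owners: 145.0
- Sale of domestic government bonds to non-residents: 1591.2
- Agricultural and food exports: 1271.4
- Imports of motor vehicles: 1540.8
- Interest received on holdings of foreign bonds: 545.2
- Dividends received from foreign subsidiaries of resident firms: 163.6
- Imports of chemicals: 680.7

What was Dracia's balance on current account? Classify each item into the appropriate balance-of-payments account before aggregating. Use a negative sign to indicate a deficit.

Goods: -680.7 - 1540.8 - 878.7 + 1271.4 - 1565.6 - 1164.1 = -4558.5
Services: 292.6 + 768.1 + 206.5 - 145.0 + 566.4 = 1688.6
Primary income: 545.2 + 163.6 = 708.8
Secondary income: 244.2
Current account = (-4558.5) + 1688.6 + 708.8 + 244.2 = -1916.9
(Excluded from the current account — financial account: new loans extended by domestic banks to foreign borrowers 1071.1, borrowing by resident firms from foreign banks 1077.6, sale of domestic government bonds to non-residents 1591.2; capital account: debt forgiveness received from foreign official creditors 146.6.)

-1916.9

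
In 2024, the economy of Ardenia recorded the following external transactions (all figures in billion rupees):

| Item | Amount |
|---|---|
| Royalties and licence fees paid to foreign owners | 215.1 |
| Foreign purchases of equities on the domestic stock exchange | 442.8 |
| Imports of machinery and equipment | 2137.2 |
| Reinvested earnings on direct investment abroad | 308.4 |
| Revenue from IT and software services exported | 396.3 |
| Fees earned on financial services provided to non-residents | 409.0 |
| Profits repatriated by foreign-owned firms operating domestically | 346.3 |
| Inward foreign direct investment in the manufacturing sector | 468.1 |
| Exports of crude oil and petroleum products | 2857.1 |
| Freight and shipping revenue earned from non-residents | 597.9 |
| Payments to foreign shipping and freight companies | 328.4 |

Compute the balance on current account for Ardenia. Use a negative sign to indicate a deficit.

1541.7

Goods: 2857.1 - 2137.2 = 719.9
Services: 597.9 - 215.1 + 409.0 - 328.4 + 396.3 = 859.7
Primary income: -346.3 + 308.4 = -37.9
Current account = 719.9 + 859.7 + (-37.9) = 1541.7
(Excluded from the current account — financial account: foreign purchases of equities on the domestic stock exchange 442.8, inward foreign direct investment in the manufacturing sector 468.1.)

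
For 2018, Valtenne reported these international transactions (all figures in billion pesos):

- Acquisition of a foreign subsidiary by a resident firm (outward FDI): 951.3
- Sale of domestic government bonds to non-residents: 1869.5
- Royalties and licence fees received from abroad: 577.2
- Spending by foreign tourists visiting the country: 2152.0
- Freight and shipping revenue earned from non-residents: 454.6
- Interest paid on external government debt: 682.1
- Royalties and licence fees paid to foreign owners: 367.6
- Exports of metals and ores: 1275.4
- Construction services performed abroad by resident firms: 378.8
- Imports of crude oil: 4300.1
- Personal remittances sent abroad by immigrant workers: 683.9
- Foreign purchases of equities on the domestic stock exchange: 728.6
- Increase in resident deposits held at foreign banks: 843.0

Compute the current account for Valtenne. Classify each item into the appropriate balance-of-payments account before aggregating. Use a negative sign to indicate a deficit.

-1195.7

Goods: 1275.4 - 4300.1 = -3024.7
Services: 577.2 - 367.6 + 454.6 + 2152.0 + 378.8 = 3195.0
Primary income: -682.1
Secondary income: -683.9
Current account = (-3024.7) + 3195.0 + (-682.1) + (-683.9) = -1195.7
(Excluded from the current account — financial account: acquisition of a foreign subsidiary by a resident firm (outward FDI) 951.3, sale of domestic government bonds to non-residents 1869.5, foreign purchases of equities on the domestic stock exchange 728.6, increase in resident deposits held at foreign banks 843.0.)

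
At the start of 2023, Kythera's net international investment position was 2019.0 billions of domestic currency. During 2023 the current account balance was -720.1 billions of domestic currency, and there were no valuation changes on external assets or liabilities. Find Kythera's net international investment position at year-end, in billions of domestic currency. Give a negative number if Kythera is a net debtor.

With no valuation effects, change in NIIP = current account = -720.1
End-of-year NIIP = 2019.0 + (-720.1) = 1298.9

1298.9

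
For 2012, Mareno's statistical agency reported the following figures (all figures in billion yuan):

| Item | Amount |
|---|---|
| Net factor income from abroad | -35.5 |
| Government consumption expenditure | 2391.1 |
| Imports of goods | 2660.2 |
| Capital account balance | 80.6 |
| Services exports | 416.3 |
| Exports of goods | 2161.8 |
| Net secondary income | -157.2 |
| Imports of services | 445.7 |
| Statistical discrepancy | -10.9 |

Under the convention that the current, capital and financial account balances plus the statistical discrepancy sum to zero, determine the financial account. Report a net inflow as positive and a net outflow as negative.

Goods balance = 2161.8 - 2660.2 = -498.4
Services balance = 416.3 - 445.7 = -29.4
Trade balance (goods + services) = -498.4 + (-29.4) = -527.8
Net primary income = -35.5
Net secondary income = -157.2
Current account = -527.8 + (-35.5) + (-157.2) = -720.5
Financial account = -(-720.5 + 80.6 + (-10.9)) = 650.8

650.8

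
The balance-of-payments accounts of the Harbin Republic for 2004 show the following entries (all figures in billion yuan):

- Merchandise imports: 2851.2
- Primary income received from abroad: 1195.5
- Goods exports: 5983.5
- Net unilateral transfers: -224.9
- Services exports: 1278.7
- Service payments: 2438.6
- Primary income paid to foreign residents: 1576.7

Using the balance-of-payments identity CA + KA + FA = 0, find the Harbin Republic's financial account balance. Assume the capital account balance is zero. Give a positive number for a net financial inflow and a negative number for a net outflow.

-1366.3

Goods balance = 5983.5 - 2851.2 = 3132.3
Services balance = 1278.7 - 2438.6 = -1159.9
Trade balance (goods + services) = 3132.3 + (-1159.9) = 1972.4
Net primary income = 1195.5 - 1576.7 = -381.2
Net secondary income = -224.9
Current account = 1972.4 + (-381.2) + (-224.9) = 1366.3
Financial account = -(1366.3) = -1366.3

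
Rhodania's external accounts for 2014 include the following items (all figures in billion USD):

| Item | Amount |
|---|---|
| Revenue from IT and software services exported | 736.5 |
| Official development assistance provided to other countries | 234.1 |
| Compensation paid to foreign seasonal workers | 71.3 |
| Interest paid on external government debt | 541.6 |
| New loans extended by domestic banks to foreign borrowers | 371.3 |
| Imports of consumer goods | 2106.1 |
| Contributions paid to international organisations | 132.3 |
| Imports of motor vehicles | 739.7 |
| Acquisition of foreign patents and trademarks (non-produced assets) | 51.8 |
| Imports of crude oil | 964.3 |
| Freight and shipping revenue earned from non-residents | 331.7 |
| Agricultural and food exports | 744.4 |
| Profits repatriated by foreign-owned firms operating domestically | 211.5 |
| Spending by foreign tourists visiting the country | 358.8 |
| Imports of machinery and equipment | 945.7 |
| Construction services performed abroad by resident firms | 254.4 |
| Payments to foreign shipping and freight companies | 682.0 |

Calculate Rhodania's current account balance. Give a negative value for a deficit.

Goods: -964.3 - 739.7 - 945.7 + 744.4 - 2106.1 = -4011.4
Services: 254.4 + 736.5 - 682.0 + 358.8 + 331.7 = 999.4
Primary income: -71.3 - 211.5 - 541.6 = -824.4
Secondary income: -132.3 - 234.1 = -366.4
Current account = (-4011.4) + 999.4 + (-824.4) + (-366.4) = -4202.8
(Excluded from the current account — financial account: new loans extended by domestic banks to foreign borrowers 371.3; capital account: acquisition of foreign patents and trademarks (non-produced assets) 51.8.)

-4202.8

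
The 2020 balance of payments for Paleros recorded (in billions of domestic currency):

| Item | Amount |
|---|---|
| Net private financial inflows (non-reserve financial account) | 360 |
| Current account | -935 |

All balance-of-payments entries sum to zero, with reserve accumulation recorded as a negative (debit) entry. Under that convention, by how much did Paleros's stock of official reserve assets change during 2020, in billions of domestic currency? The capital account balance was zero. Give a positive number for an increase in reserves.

Official reserve transactions balance = -((-935) + 360) = 575
An accumulation of reserves is recorded as a debit (negative entry), so the change in the stock of reserves is the negative of that balance.
Change in official reserves = -(575) = -575

-575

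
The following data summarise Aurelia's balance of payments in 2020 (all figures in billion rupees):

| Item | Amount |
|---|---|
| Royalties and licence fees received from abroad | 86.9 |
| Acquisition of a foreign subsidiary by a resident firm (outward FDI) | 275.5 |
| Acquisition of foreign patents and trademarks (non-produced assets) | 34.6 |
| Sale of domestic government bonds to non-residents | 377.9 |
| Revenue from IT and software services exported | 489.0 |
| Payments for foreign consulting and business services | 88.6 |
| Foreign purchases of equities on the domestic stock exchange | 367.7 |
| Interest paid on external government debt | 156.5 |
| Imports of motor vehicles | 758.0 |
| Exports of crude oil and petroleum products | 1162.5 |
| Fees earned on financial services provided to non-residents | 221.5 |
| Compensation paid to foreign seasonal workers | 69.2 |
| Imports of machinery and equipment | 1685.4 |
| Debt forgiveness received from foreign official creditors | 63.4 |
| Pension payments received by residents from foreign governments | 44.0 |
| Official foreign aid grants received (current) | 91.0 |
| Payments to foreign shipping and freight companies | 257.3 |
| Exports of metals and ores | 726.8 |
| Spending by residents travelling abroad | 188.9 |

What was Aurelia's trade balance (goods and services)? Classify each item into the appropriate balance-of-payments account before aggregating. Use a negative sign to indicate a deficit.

Goods: -758.0 - 1685.4 + 726.8 + 1162.5 = -554.1
Services: -257.3 + 221.5 - 88.6 + 86.9 + 489.0 - 188.9 = 262.6
Trade balance = -554.1 + 262.6 = -291.5
(Excluded from the trade balance — financial account: acquisition of a foreign subsidiary by a resident firm (outward FDI) 275.5, sale of domestic government bonds to non-residents 377.9, foreign purchases of equities on the domestic stock exchange 367.7; capital account: acquisition of foreign patents and trademarks (non-produced assets) 34.6, debt forgiveness received from foreign official creditors 63.4; primary income: interest paid on external government debt 156.5, compensation paid to foreign seasonal workers 69.2; secondary income: pension payments received by residents from foreign governments 44.0, official foreign aid grants received (current) 91.0.)

-291.5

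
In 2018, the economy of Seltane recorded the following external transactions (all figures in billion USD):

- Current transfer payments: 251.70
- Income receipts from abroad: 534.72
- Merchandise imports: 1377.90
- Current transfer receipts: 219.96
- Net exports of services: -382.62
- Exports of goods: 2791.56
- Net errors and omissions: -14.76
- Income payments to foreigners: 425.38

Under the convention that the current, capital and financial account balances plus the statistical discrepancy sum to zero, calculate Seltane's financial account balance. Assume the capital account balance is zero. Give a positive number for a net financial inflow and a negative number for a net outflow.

-1093.88

Goods balance = 2791.56 - 1377.90 = 1413.66
Services balance = -382.62
Trade balance (goods + services) = 1413.66 + (-382.62) = 1031.04
Net primary income = 534.72 - 425.38 = 109.34
Net secondary income = 219.96 - 251.70 = -31.74
Current account = 1031.04 + 109.34 + (-31.74) = 1108.64
Financial account = -(1108.64 + (-14.76)) = -1093.88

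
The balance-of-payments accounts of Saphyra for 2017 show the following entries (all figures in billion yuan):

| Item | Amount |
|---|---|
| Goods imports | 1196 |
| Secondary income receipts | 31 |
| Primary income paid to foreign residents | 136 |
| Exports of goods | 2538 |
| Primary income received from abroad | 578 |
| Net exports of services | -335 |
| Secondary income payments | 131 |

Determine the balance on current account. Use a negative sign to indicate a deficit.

1349

Goods balance = 2538 - 1196 = 1342
Services balance = -335
Trade balance (goods + services) = 1342 + (-335) = 1007
Net primary income = 578 - 136 = 442
Net secondary income = 31 - 131 = -100
Current account = 1007 + 442 + (-100) = 1349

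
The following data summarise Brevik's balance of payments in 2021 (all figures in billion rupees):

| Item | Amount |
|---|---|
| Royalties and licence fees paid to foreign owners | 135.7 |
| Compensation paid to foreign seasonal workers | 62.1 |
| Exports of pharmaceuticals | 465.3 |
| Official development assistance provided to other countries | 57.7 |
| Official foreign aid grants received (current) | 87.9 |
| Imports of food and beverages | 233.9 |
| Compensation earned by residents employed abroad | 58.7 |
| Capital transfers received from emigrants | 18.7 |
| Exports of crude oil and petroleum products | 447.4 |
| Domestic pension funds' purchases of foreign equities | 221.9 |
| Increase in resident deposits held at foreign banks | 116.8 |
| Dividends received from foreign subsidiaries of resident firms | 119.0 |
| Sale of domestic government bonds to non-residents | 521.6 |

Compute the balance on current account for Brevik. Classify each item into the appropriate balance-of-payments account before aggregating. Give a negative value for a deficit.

Goods: 465.3 - 233.9 + 447.4 = 678.8
Services: -135.7
Primary income: 119.0 + 58.7 - 62.1 = 115.6
Secondary income: 87.9 - 57.7 = 30.2
Current account = 678.8 + (-135.7) + 115.6 + 30.2 = 688.9
(Excluded from the current account — capital account: capital transfers received from emigrants 18.7; financial account: domestic pension funds' purchases of foreign equities 221.9, increase in resident deposits held at foreign banks 116.8, sale of domestic government bonds to non-residents 521.6.)

688.9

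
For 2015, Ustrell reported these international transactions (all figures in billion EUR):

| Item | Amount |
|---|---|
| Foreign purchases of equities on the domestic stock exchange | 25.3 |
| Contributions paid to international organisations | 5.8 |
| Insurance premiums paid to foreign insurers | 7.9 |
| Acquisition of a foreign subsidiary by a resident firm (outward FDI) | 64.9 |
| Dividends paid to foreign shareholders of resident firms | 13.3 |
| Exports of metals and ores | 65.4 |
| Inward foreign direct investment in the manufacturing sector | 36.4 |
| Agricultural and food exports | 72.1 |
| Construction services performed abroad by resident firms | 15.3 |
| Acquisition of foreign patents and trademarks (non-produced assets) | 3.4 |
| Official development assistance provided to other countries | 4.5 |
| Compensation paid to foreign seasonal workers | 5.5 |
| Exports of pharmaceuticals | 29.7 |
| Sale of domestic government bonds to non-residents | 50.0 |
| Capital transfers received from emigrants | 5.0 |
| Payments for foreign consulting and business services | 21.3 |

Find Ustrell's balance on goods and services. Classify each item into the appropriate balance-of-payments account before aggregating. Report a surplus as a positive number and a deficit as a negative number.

Goods: 29.7 + 72.1 + 65.4 = 167.2
Services: -21.3 + 15.3 - 7.9 = -13.9
Trade balance = 167.2 + (-13.9) = 153.3
(Excluded from the trade balance — financial account: foreign purchases of equities on the domestic stock exchange 25.3, acquisition of a foreign subsidiary by a resident firm (outward FDI) 64.9, inward foreign direct investment in the manufacturing sector 36.4, sale of domestic government bonds to non-residents 50.0; secondary income: contributions paid to international organisations 5.8, official development assistance provided to other countries 4.5; primary income: dividends paid to foreign shareholders of resident firms 13.3, compensation paid to foreign seasonal workers 5.5; capital account: acquisition of foreign patents and trademarks (non-produced assets) 3.4, capital transfers received from emigrants 5.0.)

153.3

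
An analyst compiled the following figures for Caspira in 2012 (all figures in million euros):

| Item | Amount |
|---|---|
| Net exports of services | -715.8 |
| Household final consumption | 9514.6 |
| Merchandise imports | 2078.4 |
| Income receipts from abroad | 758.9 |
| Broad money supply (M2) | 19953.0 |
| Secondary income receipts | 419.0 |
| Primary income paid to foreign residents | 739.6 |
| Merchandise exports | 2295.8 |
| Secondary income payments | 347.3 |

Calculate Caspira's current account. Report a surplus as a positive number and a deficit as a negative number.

-407.4

Goods balance = 2295.8 - 2078.4 = 217.4
Services balance = -715.8
Trade balance (goods + services) = 217.4 + (-715.8) = -498.4
Net primary income = 758.9 - 739.6 = 19.3
Net secondary income = 419.0 - 347.3 = 71.7
Current account = -498.4 + 19.3 + 71.7 = -407.4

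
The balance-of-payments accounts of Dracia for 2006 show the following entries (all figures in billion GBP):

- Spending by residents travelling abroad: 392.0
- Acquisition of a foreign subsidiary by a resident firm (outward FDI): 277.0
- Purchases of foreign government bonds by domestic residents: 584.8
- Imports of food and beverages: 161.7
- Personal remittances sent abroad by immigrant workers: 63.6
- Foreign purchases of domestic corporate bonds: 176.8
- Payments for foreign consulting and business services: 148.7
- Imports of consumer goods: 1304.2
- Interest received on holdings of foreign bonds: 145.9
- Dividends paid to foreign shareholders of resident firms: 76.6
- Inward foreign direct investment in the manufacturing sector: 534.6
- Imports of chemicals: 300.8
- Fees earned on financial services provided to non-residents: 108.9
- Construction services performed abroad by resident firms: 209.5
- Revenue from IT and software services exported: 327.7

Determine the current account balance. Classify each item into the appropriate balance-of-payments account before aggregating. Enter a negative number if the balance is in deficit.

Goods: -300.8 - 161.7 - 1304.2 = -1766.7
Services: -392.0 + 209.5 + 108.9 - 148.7 + 327.7 = 105.4
Primary income: -76.6 + 145.9 = 69.3
Secondary income: -63.6
Current account = (-1766.7) + 105.4 + 69.3 + (-63.6) = -1655.6
(Excluded from the current account — financial account: acquisition of a foreign subsidiary by a resident firm (outward FDI) 277.0, purchases of foreign government bonds by domestic residents 584.8, foreign purchases of domestic corporate bonds 176.8, inward foreign direct investment in the manufacturing sector 534.6.)

-1655.6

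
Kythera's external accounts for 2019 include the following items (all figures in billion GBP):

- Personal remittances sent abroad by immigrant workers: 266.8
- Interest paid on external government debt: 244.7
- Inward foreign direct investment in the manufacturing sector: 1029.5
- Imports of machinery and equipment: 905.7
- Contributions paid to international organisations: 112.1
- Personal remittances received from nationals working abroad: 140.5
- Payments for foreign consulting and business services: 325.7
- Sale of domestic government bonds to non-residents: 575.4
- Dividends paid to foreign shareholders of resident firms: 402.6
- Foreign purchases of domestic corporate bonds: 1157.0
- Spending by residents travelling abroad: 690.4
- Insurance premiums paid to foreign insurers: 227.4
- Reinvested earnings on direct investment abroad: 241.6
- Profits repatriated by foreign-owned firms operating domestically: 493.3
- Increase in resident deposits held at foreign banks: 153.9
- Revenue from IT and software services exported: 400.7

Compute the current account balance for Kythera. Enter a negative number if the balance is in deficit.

-2885.9

Goods: -905.7
Services: -690.4 - 227.4 - 325.7 + 400.7 = -842.8
Primary income: -244.7 + 241.6 - 493.3 - 402.6 = -899.0
Secondary income: 140.5 - 112.1 - 266.8 = -238.4
Current account = (-905.7) + (-842.8) + (-899.0) + (-238.4) = -2885.9
(Excluded from the current account — financial account: inward foreign direct investment in the manufacturing sector 1029.5, sale of domestic government bonds to non-residents 575.4, foreign purchases of domestic corporate bonds 1157.0, increase in resident deposits held at foreign banks 153.9.)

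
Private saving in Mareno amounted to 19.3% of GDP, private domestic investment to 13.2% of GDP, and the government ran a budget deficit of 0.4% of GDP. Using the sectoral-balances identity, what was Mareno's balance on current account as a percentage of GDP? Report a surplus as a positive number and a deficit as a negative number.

5.7

By the sectoral-balances identity, CA = (S_private - I) + (T - G).
Private balance = 19.3 - 13.2 = 6.1
Government balance (T - G) = -0.4
CA = 6.1 + (-0.4) = 5.7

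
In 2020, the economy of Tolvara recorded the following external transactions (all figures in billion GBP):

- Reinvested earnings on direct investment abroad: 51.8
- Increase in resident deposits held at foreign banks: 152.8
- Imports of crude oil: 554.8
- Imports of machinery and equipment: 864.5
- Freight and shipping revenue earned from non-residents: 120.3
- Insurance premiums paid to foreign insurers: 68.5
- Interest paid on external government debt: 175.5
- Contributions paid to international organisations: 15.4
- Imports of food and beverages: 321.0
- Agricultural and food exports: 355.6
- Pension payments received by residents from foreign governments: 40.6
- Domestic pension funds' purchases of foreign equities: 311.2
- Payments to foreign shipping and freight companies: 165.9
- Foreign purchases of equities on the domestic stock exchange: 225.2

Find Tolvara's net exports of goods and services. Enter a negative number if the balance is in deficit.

-1498.8

Goods: -864.5 - 554.8 - 321.0 + 355.6 = -1384.7
Services: -68.5 + 120.3 - 165.9 = -114.1
Trade balance = -1384.7 + (-114.1) = -1498.8
(Excluded from the trade balance — primary income: reinvested earnings on direct investment abroad 51.8, interest paid on external government debt 175.5; financial account: increase in resident deposits held at foreign banks 152.8, domestic pension funds' purchases of foreign equities 311.2, foreign purchases of equities on the domestic stock exchange 225.2; secondary income: contributions paid to international organisations 15.4, pension payments received by residents from foreign governments 40.6.)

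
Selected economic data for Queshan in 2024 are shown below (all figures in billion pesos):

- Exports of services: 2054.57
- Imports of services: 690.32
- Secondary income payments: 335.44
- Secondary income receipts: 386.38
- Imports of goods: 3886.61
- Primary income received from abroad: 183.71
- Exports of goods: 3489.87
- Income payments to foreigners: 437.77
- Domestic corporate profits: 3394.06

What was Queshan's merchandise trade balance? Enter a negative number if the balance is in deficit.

Goods balance = 3489.87 - 3886.61 = -396.74

-396.74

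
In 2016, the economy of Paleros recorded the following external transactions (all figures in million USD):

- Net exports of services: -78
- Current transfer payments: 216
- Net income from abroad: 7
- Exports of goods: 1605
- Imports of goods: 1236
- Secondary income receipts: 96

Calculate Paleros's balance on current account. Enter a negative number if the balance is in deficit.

178

Goods balance = 1605 - 1236 = 369
Services balance = -78
Trade balance (goods + services) = 369 + (-78) = 291
Net primary income = 7
Net secondary income = 96 - 216 = -120
Current account = 291 + 7 + (-120) = 178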